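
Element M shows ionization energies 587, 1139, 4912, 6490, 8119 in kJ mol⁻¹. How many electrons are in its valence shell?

2

Look for the largest jump between consecutive ionization energies: IE3/IE2 ≈ 4.3, far larger than any earlier ratio.
That jump marks the point where a core electron is being removed. So the atom has 2 valence electrons.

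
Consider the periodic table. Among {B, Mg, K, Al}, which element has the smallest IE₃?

The third ionization energy removes an electron from the +2 ion. For each element: B²⁺ still has 1 valence electron; Mg²⁺ is the bare [Ne] core; K²⁺ is already 1 electron into the core; Al²⁺ still has 1 valence electron.
Breaking into a closed-shell core is much more expensive than removing a leftover valence electron — K and Mg have the largest IE_3 here.
Valence configurations: B²⁺ [He]2s¹, Al²⁺ [Ne]3s¹.
Approximate IE_3 values (kJ/mol): B 3660, Mg 7733, K 4420, Al 2745.
So the third ionization energies run Al < B < K < Mg.

Al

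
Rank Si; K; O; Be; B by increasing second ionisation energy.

Si < Be < B < K < O

After 1 electron has been removed, what remains? Si⁺ still has 3 valence electrons; K⁺ is the bare [Ar] core; O⁺ still has 5 valence electrons; Be⁺ still has 1 valence electron; B⁺ still has 2 valence electrons.
Usually core removal costs more than valence removal, but here the competition is close: a tightly held n=2 valence electron can cost more to remove than an n=3 core electron, so the actual values have to decide it.
Valence configurations: Si⁺ [Ne]3s²3p¹, O⁺ [He]2s²2p³, Be⁺ [He]2s¹, B⁺ [He]2s².
Tabulated IE_2 (kJ/mol): Si 1577, K 3052, O 3388, Be 1757, B 2427.
Hence IE_2: Si < Be < B < K < O.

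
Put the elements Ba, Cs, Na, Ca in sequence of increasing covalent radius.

Na, Ca, Ba, Cs

Atomic radius shrinks across a period as nuclear charge pulls the same shell inward, and grows down a group as new shells are added.
These span different periods and groups, so the two trends combine.
Ca > Na: period and group pull opposite ways; the down-group shift dominates (171 vs 155 pm).
Ba > Ca: they share group 2; the group trend gives Ba the larger value.
Cs > Ba: Cs lies to the left of Ba in period 6, so the across-period effect alone puts Cs larger.
Tabulated atomic radius (pm): Na 155, Ca 171, Cs 232, Ba 196.
So from smallest to largest: Na < Ca < Ba < Cs.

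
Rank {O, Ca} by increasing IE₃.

Ca < O

The third ionization energy removes an electron from the +2 ion. For each element: O²⁺ still has 4 valence electrons; Ca²⁺ is the bare [Ar] core.
Usually core removal costs more than valence removal, but here the competition is close: a tightly held n=2 valence electron can cost more to remove than an n=3 core electron, so the actual values have to decide it.
The numbers (kJ/mol): O 5300, Ca 4912.
Putting it together, IE_3: Ca < O.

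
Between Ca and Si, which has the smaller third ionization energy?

Si

Consider each +2 ion: Ca²⁺ is the bare [Ar] core; Si²⁺ still has 2 valence electrons.
Core electrons are held far more tightly than valence electrons, so Ca tops the IE_3 order.
Approximate IE_3 values (kJ/mol): Ca 4912, Si 3232.
So the third ionization energies run Si < Ca.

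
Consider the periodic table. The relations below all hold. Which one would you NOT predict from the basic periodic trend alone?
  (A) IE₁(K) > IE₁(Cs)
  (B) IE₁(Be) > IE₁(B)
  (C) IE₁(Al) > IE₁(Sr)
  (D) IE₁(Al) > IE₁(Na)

The general trend: IE₁ increases across a period and decreases down a group.
(A) K (period 4, group 1) vs Cs (period 6, group 1): the stated order agrees with the simple trend.
(B) Be (period 2, group 2) vs B (period 2, group 13): the stated order contradicts the simple trend.
(C) Al (period 3, group 13) vs Sr (period 5, group 2): the stated order agrees with the simple trend.
(D) Al (period 3, group 13) vs Na (period 3, group 1): the stated order agrees with the simple trend.
The exception is (B): removing B's lone 2p electron is easier than breaking Be's filled 2s².

(B)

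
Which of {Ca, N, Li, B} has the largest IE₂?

The second ionization energy removes an electron from the +1 ion. For each element: Ca⁺ still has 1 valence electron; N⁺ still has 4 valence electrons; Li⁺ is the bare [He] core; B⁺ still has 2 valence electrons.
Core electrons are held far more tightly than valence electrons, so Li tops the IE_2 order.
Valence configurations: Ca⁺ [Ar]4s¹, N⁺ [He]2s²2p², B⁺ [He]2s².
The numbers (kJ/mol): Ca 1145, N 2856, Li 7298, B 2427.
Overall IE_2 order: Ca < B < N < Li.

Li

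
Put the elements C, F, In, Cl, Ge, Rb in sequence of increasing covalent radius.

F, C, Cl, Ge, In, Rb

C is in period 2, group 14; F is in period 2, group 17; Cl is in period 3, group 17; Ge is in period 4, group 14; Rb is in period 5, group 1; In is in period 5, group 13.
Atomic radius shrinks across a period as nuclear charge pulls the same shell inward, and grows down a group as new shells are added.
These span different periods and groups, so the two trends combine.
C > F: C lies to the left of F in period 2, so the across-period effect alone puts C larger.
Cl > C: the two effects oppose for this pair; the down-group effect wins (99 vs 75 pm).
Ge > Cl: relative to Cl, both the across-period and down-group shifts push Ge's atomic radius up.
In > Ge: both effects reinforce here, so In is clearly the larger of the two.
Rb > In: Rb lies to the left of In in period 5, so the across-period effect alone puts Rb larger.
Tabulated atomic radius (pm): C 75, F 64, Cl 99, Ge 121, Rb 210, In 142.
So from smallest to largest: F < C < Cl < Ge < In < Rb.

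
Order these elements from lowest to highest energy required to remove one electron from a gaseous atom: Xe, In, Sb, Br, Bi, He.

He is in period 1, group 18; Br is in period 4, group 17; In is in period 5, group 13; Sb is in period 5, group 15; Xe is in period 5, group 18; Bi is in period 6, group 15.
Removing the outermost electron gets harder across a period and easier down a group.
Neither a single period nor a single group — weigh both effects.
Bi > In: period and group pull opposite ways; the across-period shift dominates (703 vs 558 kJ/mol).
Sb > Bi: they share group 15; the group trend gives Sb the larger value.
Br > Sb: both effects reinforce here, so Br is clearly the higher of the two.
Xe > Br: the two effects oppose for this pair; the across-period effect wins (1170 vs 1140 kJ/mol).
He > Xe: He sits above Xe in group 18, so the down-group effect alone puts He higher.
For reference (kJ/mol): He 2372, Br 1140, In 558, Sb 831, Xe 1170, Bi 703.
So from lowest to highest: In < Bi < Sb < Br < Xe < He.

In < Bi < Sb < Br < Xe < He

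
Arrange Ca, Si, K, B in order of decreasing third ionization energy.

The third ionization energy removes an electron from the +2 ion. For each element: Ca²⁺ is the bare [Ar] core; Si²⁺ still has 2 valence electrons; K²⁺ is already 1 electron into the core; B²⁺ still has 1 valence electron.
Breaking into a closed-shell core is much more expensive than removing a leftover valence electron — K and Ca have the largest IE_3 here.
Valence configurations: Si²⁺ [Ne]3s², B²⁺ [He]2s¹.
Approximate IE_3 values (kJ/mol): Ca 4912, Si 3232, K 4420, B 3660.
Putting it together, IE_3: Si < B < K < Ca.

Ca, K, B, Si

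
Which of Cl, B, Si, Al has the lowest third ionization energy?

Al

After 2 electrons have been removed, what remains? Cl²⁺ still has 5 valence electrons; B²⁺ still has 1 valence electron; Si²⁺ still has 2 valence electrons; Al²⁺ still has 1 valence electron.
All are still removing valence electrons, so compare the +2 ions as you would atoms: IE_3 generally rises across a period (higher Z_eff) and falls down a group (larger shell), subject to the usual subshell exceptions.
Valence configurations: Cl²⁺ [Ne]3s²3p³, B²⁺ [He]2s¹, Si²⁺ [Ne]3s², Al²⁺ [Ne]3s¹.
Tabulated IE_3 (kJ/mol): Cl 3822, B 3660, Si 3232, Al 2745.
Hence IE_3: Al < Si < B < Cl.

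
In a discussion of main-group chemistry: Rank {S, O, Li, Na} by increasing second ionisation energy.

IE_2 is the cost of taking one more electron from the +1 cation: S⁺ still has 5 valence electrons; O⁺ still has 5 valence electrons; Li⁺ is the bare [He] core; Na⁺ is the bare [Ne] core.
Core electrons are held far more tightly than valence electrons, so Na and Li top the IE_2 order.
Valence configurations: S⁺ [Ne]3s²3p³, O⁺ [He]2s²2p³.
Approximate IE_2 values (kJ/mol): S 2252, O 3388, Li 7298, Na 4562.
So the second ionization energies run S < O < Na < Li.

S, O, Na, Li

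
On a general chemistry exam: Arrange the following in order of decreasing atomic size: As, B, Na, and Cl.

Na > As > Cl > B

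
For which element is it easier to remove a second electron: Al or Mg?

After 1 electron has been removed, what remains? Al⁺ still has 2 valence electrons; Mg⁺ still has 1 valence electron.
All are still removing valence electrons, so compare the +1 ions as you would atoms: IE_2 generally rises across a period (higher Z_eff) and falls down a group (larger shell), subject to the usual subshell exceptions.
Valence configurations: Al⁺ [Ne]3s², Mg⁺ [Ne]3s¹.
Approximate IE_2 values (kJ/mol): Al 1817, Mg 1451.
Hence IE_2: Mg < Al.

Mg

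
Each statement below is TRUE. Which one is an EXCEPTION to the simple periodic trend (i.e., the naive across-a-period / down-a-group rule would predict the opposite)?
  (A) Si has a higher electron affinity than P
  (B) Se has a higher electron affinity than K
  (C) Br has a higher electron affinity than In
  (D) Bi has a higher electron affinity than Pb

(A)

The general trend: electron affinity increases across a period and decreases down a group.
(A) Si (period 3, group 14) vs P (period 3, group 15): the stated order contradicts the simple trend.
(B) Se (period 4, group 16) vs K (period 4, group 1): the stated order agrees with the simple trend.
(C) Br (period 4, group 17) vs In (period 5, group 13): the stated order agrees with the simple trend.
(D) Bi (period 6, group 15) vs Pb (period 6, group 14): the stated order agrees with the simple trend.
The exception is (A): adding an electron to P's half-filled 3p³ is unfavourable, so Si (3p²) has the more exothermic EA.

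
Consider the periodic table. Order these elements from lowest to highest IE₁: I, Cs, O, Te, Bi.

Cs < Bi < Te < I < O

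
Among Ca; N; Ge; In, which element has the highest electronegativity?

N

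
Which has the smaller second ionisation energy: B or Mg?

Mg

IE_2 is the cost of taking one more electron from the +1 cation: B⁺ still has 2 valence electrons; Mg⁺ still has 1 valence electron.
All are still removing valence electrons, so compare the +1 ions as you would atoms: IE_2 generally rises across a period (higher Z_eff) and falls down a group (larger shell), subject to the usual subshell exceptions.
Valence configurations: B⁺ [He]2s², Mg⁺ [Ne]3s¹.
Approximate IE_2 values (kJ/mol): B 2427, Mg 1451.
Putting it together, IE_2: Mg < B.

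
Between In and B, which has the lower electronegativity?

B is in period 2, group 13; In is in period 5, group 13.
Electronegativity increases across a period and decreases down a group, tracking effective nuclear charge and atomic size.
All are in group 13, so electronegativity increases up the group.
So In has the lower electronegativity (In < B).

In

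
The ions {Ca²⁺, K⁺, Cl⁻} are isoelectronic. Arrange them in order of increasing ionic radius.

All of these have 18 electrons, so size is governed by nuclear charge alone: the more protons, the stronger the pull on the same electron cloud, and the smaller the ion.
Nuclear charges: Ca²⁺ (Z=20), K⁺ (Z=19), Cl⁻ (Z=17).
Smallest to largest: Ca²⁺ < K⁺ < Cl⁻.

Ca²⁺, K⁺, Cl⁻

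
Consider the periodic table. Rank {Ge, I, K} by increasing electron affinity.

EA tends to increase across a period and decrease down a group, though the pattern is less regular than for IE or radius.
Here both period and group differ, so the two effects have to be weighed against each other.
Ge > K: Ge lies to the right of K in period 4, so the across-period effect alone puts Ge higher.
I > Ge: period and group pull opposite ways; the across-period shift dominates (295 vs 119 kJ/mol).
For reference (kJ/mol): K 48, Ge 119, I 295.
So from lowest to highest: K < Ge < I.

K, Ge, I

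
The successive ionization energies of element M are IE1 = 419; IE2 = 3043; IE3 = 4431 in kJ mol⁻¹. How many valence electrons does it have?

Look for the largest jump between consecutive ionization energies: IE2/IE1 ≈ 7.3, far larger than any earlier ratio.
That jump marks the point where a core electron is being removed. So the atom has 1 valence electron.

1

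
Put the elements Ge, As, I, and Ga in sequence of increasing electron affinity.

Ga, As, Ge, I

Ga is in period 4, group 13; Ge is in period 4, group 14; As is in period 4, group 15; I is in period 5, group 17.
Electron affinity generally becomes more exothermic across a period toward the halogens and less exothermic down a group.
Neither a single period nor a single group — weigh both effects.
As > Ga: As lies to the right of Ga in period 4, so the across-period effect alone puts As higher.
Ge > As: this pair runs against the simple trend — see the exception note.
I > Ge: the two effects oppose for this pair; the across-period effect wins (295 vs 119 kJ/mol).
Note the exception: Ge has a higher electron affinity than As, contrary to the simple trend — adding an electron to As's half-filled 4p³ is unfavourable, so Ge (4p²) has the more exothermic EA.
For reference (kJ/mol): Ga 29, Ge 119, As 78, I 295.
So from lowest to highest: Ga < As < Ge < I.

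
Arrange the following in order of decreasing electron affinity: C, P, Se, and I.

C is in period 2, group 14; P is in period 3, group 15; Se is in period 4, group 16; I is in period 5, group 17.
Adding an electron releases more energy for atoms nearer the top right (short of the noble gases).
These sit on a diagonal, where the across-period and down-group effects partly cancel.
C > P: period and group pull opposite ways; the down-group shift dominates (122 vs 72 kJ/mol).
Se > C: the two effects oppose for this pair; the across-period effect wins (195 vs 122 kJ/mol).
I > Se: period and group pull opposite ways; the across-period shift dominates (295 vs 195 kJ/mol).
Approximate values (kJ/mol): C 122, P 72, Se 195, I 295.
So from highest to lowest: I > Se > C > P.

I > Se > C > P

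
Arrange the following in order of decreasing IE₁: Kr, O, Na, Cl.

O is in period 2, group 16; Na is in period 3, group 1; Cl is in period 3, group 17; Kr is in period 4, group 18.
Across a period the outer electron is held more tightly (higher IE₁); down a group it sits in a higher shell, more shielded, and comes off more easily.
Here both period and group differ, so the two effects have to be weighed against each other.
Cl > Na: Cl lies to the right of Na in period 3, so the across-period effect alone puts Cl higher.
O > Cl: the two effects oppose for this pair; the down-group effect wins (1314 vs 1251 kJ/mol).
Kr > O: period and group pull opposite ways; the across-period shift dominates (1351 vs 1314 kJ/mol).
Approximate values (kJ/mol): O 1314, Na 496, Cl 1251, Kr 1351.
So from highest to lowest: Kr > O > Cl > Na.

Kr > O > Cl > Na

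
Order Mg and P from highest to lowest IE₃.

Mg, P

IE_3 is the cost of taking one more electron from the +2 cation: Mg²⁺ is the bare [Ne] core; P²⁺ still has 3 valence electrons.
Breaking into a closed-shell core is much more expensive than removing a leftover valence electron — Mg has the largest IE_3 here.
Tabulated IE_3 (kJ/mol): Mg 7733, P 2914.
Overall IE_3 order: P < Mg.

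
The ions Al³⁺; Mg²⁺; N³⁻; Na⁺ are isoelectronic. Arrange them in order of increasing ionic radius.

Al³⁺ < Mg²⁺ < Na⁺ < N³⁻

All of these have 10 electrons, so size is governed by nuclear charge alone: the more protons, the stronger the pull on the same electron cloud, and the smaller the ion.
Nuclear charges: Al³⁺ (Z=13), Mg²⁺ (Z=12), Na⁺ (Z=11), N³⁻ (Z=7).
Smallest to largest: Al³⁺ < Mg²⁺ < Na⁺ < N³⁻.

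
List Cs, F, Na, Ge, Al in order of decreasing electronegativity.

F is in period 2, group 17; Na is in period 3, group 1; Al is in period 3, group 13; Ge is in period 4, group 14; Cs is in period 6, group 1.
Smaller atoms with higher effective nuclear charge are more electronegative.
Here both period and group differ, so the two effects have to be weighed against each other.
Na > Cs: they share group 1; the group trend gives Na the larger value.
Al > Na: both are in period 3; the period trend gives Al the larger value.
Ge > Al: the two effects oppose for this pair; the across-period effect wins (2.01 vs 1.61).
F > Ge: relative to Ge, both the across-period and down-group shifts push F's electronegativity up.
For reference (Pauling): F 3.98, Na 0.93, Al 1.61, Ge 2.01, Cs 0.79.
So from highest to lowest: F > Ge > Al > Na > Cs.

F > Ge > Al > Na > Cs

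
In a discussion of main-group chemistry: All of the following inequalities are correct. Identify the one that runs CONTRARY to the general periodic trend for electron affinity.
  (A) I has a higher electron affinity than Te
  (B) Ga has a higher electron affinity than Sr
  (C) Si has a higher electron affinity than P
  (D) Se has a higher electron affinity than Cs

(C)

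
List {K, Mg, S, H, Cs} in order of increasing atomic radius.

H < S < Mg < K < Cs

H is in period 1, group 1; Mg is in period 3, group 2; S is in period 3, group 16; K is in period 4, group 1; Cs is in period 6, group 1.
Moving right in a period, electrons are added to the same shell under a stronger nuclear pull, so atoms get smaller; moving down, a new shell is opened and atoms get larger.
Neither a single period nor a single group — weigh both effects.
S > H: period and group pull opposite ways; the down-group shift dominates (103 vs 32 pm).
Mg > S: Mg lies to the left of S in period 3, so the across-period effect alone puts Mg larger.
K > Mg: both effects reinforce here, so K is clearly the larger of the two.
Cs > K: they share group 1; the group trend gives Cs the larger value.
For reference (pm): H 32, Mg 139, S 103, K 196, Cs 232.
So from smallest to largest: H < S < Mg < K < Cs.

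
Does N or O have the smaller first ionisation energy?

O

N is in period 2, group 15; O is in period 2, group 16.
Across a period the outer electron is held more tightly (higher IE₁); down a group it sits in a higher shell, more shielded, and comes off more easily.
All lie in period 2; the across-period trend (first ionization energy increases left to right) applies, with the exception below.
Note the exception: N has a higher first ionization energy than O, contrary to the simple trend — pairing an electron in O's 2p⁴ costs repulsion energy, so O ionizes more easily than half-filled N (2p³).
Tabulated first ionization energy (kJ/mol): N 1402, O 1314.
So O has the smaller first ionisation energy (O < N).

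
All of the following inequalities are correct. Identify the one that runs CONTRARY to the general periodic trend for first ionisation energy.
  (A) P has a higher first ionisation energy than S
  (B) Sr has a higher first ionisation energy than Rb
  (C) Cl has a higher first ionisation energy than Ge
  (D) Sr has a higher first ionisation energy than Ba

(A)

The general trend: first ionisation energy increases across a period and decreases down a group.
(A) P (period 3, group 15) vs S (period 3, group 16): the stated order contradicts the simple trend.
(B) Sr (period 5, group 2) vs Rb (period 5, group 1): the stated order agrees with the simple trend.
(C) Cl (period 3, group 17) vs Ge (period 4, group 14): the stated order agrees with the simple trend.
(D) Sr (period 5, group 2) vs Ba (period 6, group 2): the stated order agrees with the simple trend.
The exception is (A): S (3p⁴) ionizes more easily than half-filled P (3p³) because the paired 3p electron in S is pushed out by e⁻–e⁻ repulsion.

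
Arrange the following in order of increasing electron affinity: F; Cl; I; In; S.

F is in period 2, group 17; S is in period 3, group 16; Cl is in period 3, group 17; In is in period 5, group 13; I is in period 5, group 17.
Adding an electron releases more energy for atoms nearer the top right (short of the noble gases).
These span different periods and groups, so the two trends combine.
S > In: both effects reinforce here, so S is clearly the higher of the two.
I > S: period and group pull opposite ways; the across-period shift dominates (295 vs 200 kJ/mol).
F > I: they share group 17; the group trend gives F the larger value.
Cl > F: this pair runs against the simple trend — see the exception note.
Note the exception: Cl has a higher electron affinity than F, contrary to the simple trend — F's small 2p subshell makes the incoming electron feel strong e⁻–e⁻ repulsion, so Cl actually releases more energy on gaining an electron.
Approximate values (kJ/mol): F 328, S 200, Cl 349, In 29, I 295.
So from lowest to highest: In < S < I < F < Cl.

In < S < I < F < Cl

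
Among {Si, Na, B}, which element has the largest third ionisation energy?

Na

IE_3 is the cost of taking one more electron from the +2 cation: Si²⁺ still has 2 valence electrons; Na²⁺ is already 1 electron into the core; B²⁺ still has 1 valence electron.
Core electrons are held far more tightly than valence electrons, so Na tops the IE_3 order.
Valence configurations: Si²⁺ [Ne]3s², B²⁺ [He]2s¹.
Approximate IE_3 values (kJ/mol): Si 3232, Na 6910, B 3660.
So the third ionization energies run Si < B < Na.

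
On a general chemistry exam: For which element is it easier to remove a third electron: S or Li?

IE_3 is the cost of taking one more electron from the +2 cation: S²⁺ still has 4 valence electrons; Li²⁺ is already 1 electron into the core.
Core electrons are held far more tightly than valence electrons, so Li tops the IE_3 order.
Tabulated IE_3 (kJ/mol): S 3357, Li 11815.
Putting it together, IE_3: S < Li.

S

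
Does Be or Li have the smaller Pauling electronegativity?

Li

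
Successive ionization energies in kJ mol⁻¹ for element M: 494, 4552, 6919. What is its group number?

Look for the largest jump between consecutive ionization energies: IE2/IE1 ≈ 9.2, far larger than any earlier ratio.
That jump marks the point where a core electron is being removed. So the atom has 1 valence electron.
A main-group element with 1 valence electron is in group 1.

Group 1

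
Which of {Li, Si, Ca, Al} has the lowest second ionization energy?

Ca

IE_2 is the cost of taking one more electron from the +1 cation: Li⁺ is the bare [He] core; Si⁺ still has 3 valence electrons; Ca⁺ still has 1 valence electron; Al⁺ still has 2 valence electrons.
Core electrons are held far more tightly than valence electrons, so Li tops the IE_2 order.
Valence configurations: Si⁺ [Ne]3s²3p¹, Ca⁺ [Ar]4s¹, Al⁺ [Ne]3s².
Si⁺ loses a lone 3p electron whereas Al⁺ must break into a filled 3s² pair, so IE_2(Al) > IE_2(Si) even though Si has the higher nuclear charge.
Approximate IE_2 values (kJ/mol): Li 7298, Si 1577, Ca 1145, Al 1817.
Overall IE_2 order: Ca < Si < Al < Li.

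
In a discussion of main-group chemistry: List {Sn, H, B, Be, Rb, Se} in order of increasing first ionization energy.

H is in period 1, group 1; Be is in period 2, group 2; B is in period 2, group 13; Se is in period 4, group 16; Rb is in period 5, group 1; Sn is in period 5, group 14.
IE₁ increases left→right with effective nuclear charge and decreases top→bottom as the valence shell moves farther out.
Here both period and group differ, so the two effects have to be weighed against each other.
Sn > Rb: both are in period 5; the period trend gives Sn the larger value.
B > Sn: the two effects oppose for this pair; the down-group effect wins (801 vs 709 kJ/mol).
Be > B: this pair runs against the simple trend — see the exception note.
Se > Be: the two effects oppose for this pair; the across-period effect wins (941 vs 900 kJ/mol).
H > Se: period and group pull opposite ways; the down-group shift dominates (1312 vs 941 kJ/mol).
Note the exception: Be has a higher first ionization energy than B, contrary to the simple trend — removing B's lone 2p electron is easier than breaking Be's filled 2s².
Approximate values (kJ/mol): H 1312, Be 900, B 801, Se 941, Rb 403, Sn 709.
So from lowest to highest: Rb < Sn < B < Be < Se < H.

Rb < Sn < B < Be < Se < H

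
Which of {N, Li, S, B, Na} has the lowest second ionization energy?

Consider each +1 ion: N⁺ still has 4 valence electrons; Li⁺ is the bare [He] core; S⁺ still has 5 valence electrons; B⁺ still has 2 valence electrons; Na⁺ is the bare [Ne] core.
Breaking into a closed-shell core is much more expensive than removing a leftover valence electron — Na and Li have the largest IE_2 here.
Valence configurations: N⁺ [He]2s²2p², S⁺ [Ne]3s²3p³, B⁺ [He]2s².
Approximate IE_2 values (kJ/mol): N 2856, Li 7298, S 2252, B 2427, Na 4562.
Hence IE_2: S < B < N < Na < Li.

S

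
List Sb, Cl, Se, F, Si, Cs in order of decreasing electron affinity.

Cl > F > Se > Si > Sb > Cs

Electron affinity generally becomes more exothermic across a period toward the halogens and less exothermic down a group.
These span different periods and groups, so the two trends combine.
Sb > Cs: relative to Cs, both the across-period and down-group shifts push Sb's electron affinity up.
Si > Sb: period and group pull opposite ways; the down-group shift dominates (134 vs 103 kJ/mol).
Se > Si: the two effects oppose for this pair; the across-period effect wins (195 vs 134 kJ/mol).
F > Se: both effects reinforce here, so F is clearly the higher of the two.
Cl > F: this pair runs against the simple trend — see the exception note.
Note the exception: Cl has a higher electron affinity than F, contrary to the simple trend — F's small 2p subshell makes the incoming electron feel strong e⁻–e⁻ repulsion, so Cl actually releases more energy on gaining an electron.
Tabulated electron affinity (kJ/mol): F 328, Si 134, Cl 349, Se 195, Sb 103, Cs 46.
So from highest to lowest: Cl > F > Se > Si > Sb > Cs.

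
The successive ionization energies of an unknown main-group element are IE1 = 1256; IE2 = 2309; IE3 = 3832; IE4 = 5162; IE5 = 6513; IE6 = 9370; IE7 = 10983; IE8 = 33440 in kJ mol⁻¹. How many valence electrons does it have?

7

Look for the largest jump between consecutive ionization energies: IE8/IE7 ≈ 3.0, far larger than any earlier ratio.
That jump marks the point where a core electron is being removed. So the atom has 7 valence electrons.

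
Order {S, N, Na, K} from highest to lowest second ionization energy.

Na > K > N > S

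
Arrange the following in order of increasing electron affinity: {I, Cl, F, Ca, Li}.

Ca < Li < I < F < Cl

Adding an electron releases more energy for atoms nearer the top right (short of the noble gases).
Here both period and group differ, so the two effects have to be weighed against each other.
Li > Ca: period and group pull opposite ways; the down-group shift dominates (60 vs 2 kJ/mol).
I > Li: the two effects oppose for this pair; the across-period effect wins (295 vs 60 kJ/mol).
F > I: F sits above I in group 17, so the down-group effect alone puts F higher.
Cl > F: this pair runs against the simple trend — see the exception note.
Note the exception: Cl has a higher electron affinity than F, contrary to the simple trend — F's small 2p subshell makes the incoming electron feel strong e⁻–e⁻ repulsion, so Cl actually releases more energy on gaining an electron.
For reference (kJ/mol): Li 60, F 328, Cl 349, Ca 2, I 295.
So from lowest to highest: Ca < Li < I < F < Cl.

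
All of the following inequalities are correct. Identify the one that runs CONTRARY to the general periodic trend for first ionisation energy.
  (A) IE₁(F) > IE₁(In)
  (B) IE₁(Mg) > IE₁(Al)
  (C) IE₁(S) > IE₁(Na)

The general trend: first ionisation energy increases across a period and decreases down a group.
(A) F (period 2, group 17) vs In (period 5, group 13): the stated order agrees with the simple trend.
(B) Mg (period 3, group 2) vs Al (period 3, group 13): the stated order contradicts the simple trend.
(C) S (period 3, group 16) vs Na (period 3, group 1): the stated order agrees with the simple trend.
The exception is (B): Al's single 3p electron is easier to remove than one from Mg's filled 3s².

(B)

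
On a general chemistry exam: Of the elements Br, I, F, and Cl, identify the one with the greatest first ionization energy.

F

F is in period 2, group 17; Cl is in period 3, group 17; Br is in period 4, group 17; I is in period 5, group 17.
Across a period the outer electron is held more tightly (higher IE₁); down a group it sits in a higher shell, more shielded, and comes off more easily.
All are in group 17, so first ionization energy increases up the group.
The greatest first ionization energy among these belongs to F.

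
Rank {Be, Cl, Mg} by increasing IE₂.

Consider each +1 ion: Be⁺ still has 1 valence electron; Cl⁺ still has 6 valence electrons; Mg⁺ still has 1 valence electron.
All are still removing valence electrons, so compare the +1 ions as you would atoms: IE_2 generally rises across a period (higher Z_eff) and falls down a group (larger shell), subject to the usual subshell exceptions.
Valence configurations: Be⁺ [He]2s¹, Cl⁺ [Ne]3s²3p⁴, Mg⁺ [Ne]3s¹.
The numbers (kJ/mol): Be 1757, Cl 2298, Mg 1451.
Putting it together, IE_2: Mg < Be < Cl.

Mg, Be, Cl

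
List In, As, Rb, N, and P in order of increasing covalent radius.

N is in period 2, group 15; P is in period 3, group 15; As is in period 4, group 15; Rb is in period 5, group 1; In is in period 5, group 13.
Moving right in a period, electrons are added to the same shell under a stronger nuclear pull, so atoms get smaller; moving down, a new shell is opened and atoms get larger.
Neither a single period nor a single group — weigh both effects.
P > N: they share group 15; the group trend gives P the larger value.
As > P: they share group 15; the group trend gives As the larger value.
In > As: both effects reinforce here, so In is clearly the larger of the two.
Rb > In: Rb lies to the left of In in period 5, so the across-period effect alone puts Rb larger.
For reference (pm): N 71, P 111, As 121, Rb 210, In 142.
So from smallest to largest: N < P < As < In < Rb.

N < P < As < In < Rb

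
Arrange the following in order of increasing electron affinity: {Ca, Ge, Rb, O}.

Adding an electron releases more energy for atoms nearer the top right (short of the noble gases).
Here both period and group differ, so the two effects have to be weighed against each other.
Rb > Ca: this pair runs against the simple trend — see the exception note.
Ge > Rb: relative to Rb, both the across-period and down-group shifts push Ge's electron affinity up.
O > Ge: relative to Ge, both the across-period and down-group shifts push O's electron affinity up.
Note the exception: Rb has a higher electron affinity than Ca, contrary to the simple trend — adding an electron to Ca (ns²) has to open a new, higher-energy np subshell, which is unfavourable.
For reference (kJ/mol): O 141, Ca 2, Ge 119, Rb 47.
So from lowest to highest: Ca < Rb < Ge < O.

Ca < Rb < Ge < O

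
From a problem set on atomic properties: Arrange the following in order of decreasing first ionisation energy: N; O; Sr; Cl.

N is in period 2, group 15; O is in period 2, group 16; Cl is in period 3, group 17; Sr is in period 5, group 2.
First ionization energy rises across a period (greater Z_eff holds electrons more tightly) and falls down a group (valence electrons are farther from the nucleus).
Neither a single period nor a single group — weigh both effects.
Cl > Sr: relative to Sr, both the across-period and down-group shifts push Cl's first ionization energy up.
O > Cl: the two effects oppose for this pair; the down-group effect wins (1314 vs 1251 kJ/mol).
N > O: this pair runs against the simple trend — see the exception note.
Note the exception: N has a higher first ionization energy than O, contrary to the simple trend — pairing an electron in O's 2p⁴ costs repulsion energy, so O ionizes more easily than half-filled N (2p³).
Approximate values (kJ/mol): N 1402, O 1314, Cl 1251, Sr 550.
So from highest to lowest: N > O > Cl > Sr.

N > O > Cl > Sr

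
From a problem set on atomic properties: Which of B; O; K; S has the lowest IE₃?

S

The third ionization energy removes an electron from the +2 ion. For each element: B²⁺ still has 1 valence electron; O²⁺ still has 4 valence electrons; K²⁺ is already 1 electron into the core; S²⁺ still has 4 valence electrons.
Usually core removal costs more than valence removal, but here the competition is close: a tightly held n=2 valence electron can cost more to remove than an n=3 core electron, so the actual values have to decide it.
Valence configurations: B²⁺ [He]2s¹, O²⁺ [He]2s²2p², S²⁺ [Ne]3s²3p².
Approximate IE_3 values (kJ/mol): B 3660, O 5300, K 4420, S 3357.
Hence IE_3: S < B < K < O.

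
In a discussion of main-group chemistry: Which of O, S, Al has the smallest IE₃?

Al

IE_3 is the cost of taking one more electron from the +2 cation: O²⁺ still has 4 valence electrons; S²⁺ still has 4 valence electrons; Al²⁺ still has 1 valence electron.
All are still removing valence electrons, so compare the +2 ions as you would atoms: IE_3 generally rises across a period (higher Z_eff) and falls down a group (larger shell), subject to the usual subshell exceptions.
Valence configurations: O²⁺ [He]2s²2p², S²⁺ [Ne]3s²3p², Al²⁺ [Ne]3s¹.
Approximate IE_3 values (kJ/mol): O 5300, S 3357, Al 2745.
Overall IE_3 order: Al < S < O.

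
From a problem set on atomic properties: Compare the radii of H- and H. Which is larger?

Forming H- adds 1 electron to H. More electron–electron repulsion in the same shell, with unchanged nuclear charge, lets the cloud expand.
An anion is larger than its parent atom: H- > H.

H-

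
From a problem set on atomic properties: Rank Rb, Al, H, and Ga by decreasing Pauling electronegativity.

H > Ga > Al > Rb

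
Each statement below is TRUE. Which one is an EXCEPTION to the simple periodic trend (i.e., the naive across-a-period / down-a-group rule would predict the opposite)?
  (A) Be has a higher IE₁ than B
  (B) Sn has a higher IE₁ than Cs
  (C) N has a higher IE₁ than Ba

(A)

The general trend: IE₁ increases across a period and decreases down a group.
(A) Be (period 2, group 2) vs B (period 2, group 13): the stated order contradicts the simple trend.
(B) Sn (period 5, group 14) vs Cs (period 6, group 1): the stated order agrees with the simple trend.
(C) N (period 2, group 15) vs Ba (period 6, group 2): the stated order agrees with the simple trend.
The exception is (A): removing B's lone 2p electron is easier than breaking Be's filled 2s².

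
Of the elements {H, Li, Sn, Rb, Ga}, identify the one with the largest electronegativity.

H is in period 1, group 1; Li is in period 2, group 1; Ga is in period 4, group 13; Rb is in period 5, group 1; Sn is in period 5, group 14.
Electronegativity increases across a period and decreases down a group, tracking effective nuclear charge and atomic size.
These span different periods and groups, so the two trends combine.
Li > Rb: they share group 1; the group trend gives Li the larger value.
Ga > Li: period and group pull opposite ways; the across-period shift dominates (1.81 vs 0.98).
Sn > Ga: period and group pull opposite ways; the across-period shift dominates (1.96 vs 1.81).
H > Sn: the two effects oppose for this pair; the down-group effect wins (2.20 vs 1.96).
Approximate values (Pauling): H 2.20, Li 0.98, Ga 1.81, Rb 0.82, Sn 1.96.
The largest electronegativity among these belongs to H.

H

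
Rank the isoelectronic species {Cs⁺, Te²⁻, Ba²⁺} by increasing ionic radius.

Ba²⁺ < Cs⁺ < Te²⁻

All of these have 54 electrons, so size is governed by nuclear charge alone: the more protons, the stronger the pull on the same electron cloud, and the smaller the ion.
Nuclear charges: Ba²⁺ (Z=56), Cs⁺ (Z=55), Te²⁻ (Z=52).
Smallest to largest: Ba²⁺ < Cs⁺ < Te²⁻.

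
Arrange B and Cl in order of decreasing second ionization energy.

B > Cl

Consider each +1 ion: B⁺ still has 2 valence electrons; Cl⁺ still has 6 valence electrons.
All are still removing valence electrons, so compare the +1 ions as you would atoms: IE_2 generally rises across a period (higher Z_eff) and falls down a group (larger shell), subject to the usual subshell exceptions.
Valence configurations: B⁺ [He]2s², Cl⁺ [Ne]3s²3p⁴.
The numbers (kJ/mol): B 2427, Cl 2298.
Overall IE_2 order: Cl < B.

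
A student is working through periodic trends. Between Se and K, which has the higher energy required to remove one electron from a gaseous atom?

Se

K is in period 4, group 1; Se is in period 4, group 16.
First ionization energy rises across a period (greater Z_eff holds electrons more tightly) and falls down a group (valence electrons are farther from the nucleus).
All lie in period 4, so first ionization energy increases left to right.
So Se has the higher energy required to remove one electron from a gaseous atom (Se > K).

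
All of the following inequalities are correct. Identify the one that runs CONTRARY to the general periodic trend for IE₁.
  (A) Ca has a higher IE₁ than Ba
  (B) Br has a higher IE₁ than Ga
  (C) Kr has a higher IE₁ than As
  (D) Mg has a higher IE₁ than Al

The general trend: IE₁ increases across a period and decreases down a group.
(A) Ca (period 4, group 2) vs Ba (period 6, group 2): the stated order agrees with the simple trend.
(B) Br (period 4, group 17) vs Ga (period 4, group 13): the stated order agrees with the simple trend.
(C) Kr (period 4, group 18) vs As (period 4, group 15): the stated order agrees with the simple trend.
(D) Mg (period 3, group 2) vs Al (period 3, group 13): the stated order contradicts the simple trend.
The exception is (D): Al's single 3p electron is easier to remove than one from Mg's filled 3s².

(D)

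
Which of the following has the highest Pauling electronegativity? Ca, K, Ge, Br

Br

K is in period 4, group 1; Ca is in period 4, group 2; Ge is in period 4, group 14; Br is in period 4, group 17.
Atoms toward the upper right of the periodic table pull bonding electrons most strongly.
All lie in period 4, so electronegativity increases left to right.
The highest Pauling electronegativity among these belongs to Br.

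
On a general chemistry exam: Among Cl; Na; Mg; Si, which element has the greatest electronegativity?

Na is in period 3, group 1; Mg is in period 3, group 2; Si is in period 3, group 14; Cl is in period 3, group 17.
Smaller atoms with higher effective nuclear charge are more electronegative.
All lie in period 3, so electronegativity increases left to right.
The greatest electronegativity among these belongs to Cl.

Cl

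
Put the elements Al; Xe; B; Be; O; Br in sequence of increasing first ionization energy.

Al < B < Be < Br < Xe < O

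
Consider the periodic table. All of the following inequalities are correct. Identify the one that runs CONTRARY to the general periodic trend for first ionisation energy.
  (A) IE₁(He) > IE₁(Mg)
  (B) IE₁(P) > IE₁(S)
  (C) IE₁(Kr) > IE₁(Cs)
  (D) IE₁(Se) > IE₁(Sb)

(B)

The general trend: first ionisation energy increases across a period and decreases down a group.
(A) He (period 1, group 18) vs Mg (period 3, group 2): the stated order agrees with the simple trend.
(B) P (period 3, group 15) vs S (period 3, group 16): the stated order contradicts the simple trend.
(C) Kr (period 4, group 18) vs Cs (period 6, group 1): the stated order agrees with the simple trend.
(D) Se (period 4, group 16) vs Sb (period 5, group 15): the stated order agrees with the simple trend.
The exception is (B): S (3p⁴) ionizes more easily than half-filled P (3p³) because the paired 3p electron in S is pushed out by e⁻–e⁻ repulsion.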